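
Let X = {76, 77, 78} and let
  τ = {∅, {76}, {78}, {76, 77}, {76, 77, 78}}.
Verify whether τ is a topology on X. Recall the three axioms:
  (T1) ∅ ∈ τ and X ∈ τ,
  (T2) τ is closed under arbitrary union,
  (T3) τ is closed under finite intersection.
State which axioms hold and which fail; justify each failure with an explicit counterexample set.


τ is NOT a topology on X.

Axiom (T1): ∅ ∈ τ? Yes; X ∈ τ? Yes.
Axiom (T2/T3): check pairwise unions and intersections of members of τ.
Counterexample for (T2): {76} ∪ {78} = {76, 78} ∉ τ. Therefore τ is NOT a topology.


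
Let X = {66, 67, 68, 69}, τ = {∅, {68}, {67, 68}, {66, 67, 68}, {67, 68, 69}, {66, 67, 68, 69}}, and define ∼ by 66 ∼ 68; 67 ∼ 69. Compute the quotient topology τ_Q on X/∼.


X/∼ = {[66=68], [67=69]}; |τ_Q| = 2.

Equivalence classes: [66=68], [67=69].
Quotient map π: X → X/∼ sends 66 ↦ [66=68], 67 ↦ [67=69], 68 ↦ [66=68], 69 ↦ [67=69].
For each subset V ⊆ X/∼, compute π^{-1}(V) ⊆ X and check whether π^{-1}(V) ∈ τ. V is open in τ_Q iff π^{-1}(V) ∈ τ.
  V = {}: π^{-1}(V) = ∅ ∈ τ ✓.
  V = {[66=68]}: π^{-1}(V) = {66, 68} ∉ τ ✗.
  V = {[67=69]}: π^{-1}(V) = {67, 69} ∉ τ ✗.
  V = {[66=68], [67=69]}: π^{-1}(V) = {66, 67, 68, 69} ∈ τ ✓.
Open sets in the quotient: τ_Q = {{}, {[66=68], [67=69]}} (2 elements).


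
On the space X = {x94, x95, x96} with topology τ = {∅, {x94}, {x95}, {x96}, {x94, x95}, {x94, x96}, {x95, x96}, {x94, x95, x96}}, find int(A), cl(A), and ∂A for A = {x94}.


int(A) = {x94}, cl(A) = {x94}, ∂A = ∅.

Closed sets in (X, τ) are complements of opens:
  closed(X, τ) = {∅, {x94}, {x95}, {x96}, {x94, x95}, {x94, x96}, {x95, x96}, {x94, x95, x96}}.
int(A) = ⋃ {U ∈ τ : U ⊆ A}. Opens contained in A: ∅, {x94}.
Taking the union of these: int(A) = {x94}.
cl(A) = ⋂ {C closed : A ⊆ C}. Closed sets containing A: {x94}, {x94, x95}, {x94, x96}, {x94, x95, x96}.
Intersecting these: cl(A) = {x94}.
∂A = cl(A) ∖ int(A) = {x94} ∖ {x94} = ∅.


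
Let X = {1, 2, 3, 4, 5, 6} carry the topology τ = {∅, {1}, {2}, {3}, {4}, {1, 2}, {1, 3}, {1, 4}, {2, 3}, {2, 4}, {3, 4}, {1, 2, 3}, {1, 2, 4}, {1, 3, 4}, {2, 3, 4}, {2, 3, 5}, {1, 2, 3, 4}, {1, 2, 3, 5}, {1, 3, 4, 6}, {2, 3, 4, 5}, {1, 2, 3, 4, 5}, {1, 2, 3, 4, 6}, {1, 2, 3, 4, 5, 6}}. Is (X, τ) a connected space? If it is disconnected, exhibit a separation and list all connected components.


(X, τ) is connected.

Find clopen sets (U ∈ τ with X ∖ U ∈ τ):
  U = ∅, X ∖ U = {1, 2, 3, 4, 5, 6} — both open, so U is clopen.
  U = {1, 2, 3, 4, 5, 6}, X ∖ U = ∅ — both open, so U is clopen.
Only trivial clopens (∅ and X) exist, so (X, τ) is connected.
Compute connected components by grouping points that agree on all clopens:
  component: {1, 2, 3, 4, 5, 6}


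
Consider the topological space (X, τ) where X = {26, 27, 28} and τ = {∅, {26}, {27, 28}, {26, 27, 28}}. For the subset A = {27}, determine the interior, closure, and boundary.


int(A) = ∅, cl(A) = {27, 28}, ∂A = {27, 28}.

Closed sets in (X, τ) are complements of opens:
  closed(X, τ) = {∅, {26}, {27, 28}, {26, 27, 28}}.
int(A) = ⋃ {U ∈ τ : U ⊆ A}. Opens contained in A: ∅.
Taking the union of these: int(A) = ∅.
cl(A) = ⋂ {C closed : A ⊆ C}. Closed sets containing A: {27, 28}, {26, 27, 28}.
Intersecting these: cl(A) = {27, 28}.
∂A = cl(A) ∖ int(A) = {27, 28} ∖ ∅ = {27, 28}.


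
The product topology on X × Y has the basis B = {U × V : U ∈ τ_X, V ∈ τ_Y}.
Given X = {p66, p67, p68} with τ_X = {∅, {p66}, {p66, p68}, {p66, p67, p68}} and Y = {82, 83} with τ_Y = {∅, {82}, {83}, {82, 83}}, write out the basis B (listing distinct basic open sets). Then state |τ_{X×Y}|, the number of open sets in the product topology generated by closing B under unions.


Basis B = {∅ × ∅, {p66} × {82}, {p66} × {83}, {p66} × {82, 83}, {p66, p68} × {82}, {p66, p68} × {83}, {p66, p67, p68} × {82}, {p66, p67, p68} × {83}, {p66, p68} × {82, 83}, {p66, p67, p68} × {82, 83}}; |τ_{X×Y}| = 16.

Enumerate products U × V with U ∈ τ_X, V ∈ τ_Y (deduplicated):
  ∅ × ∅ = {} (∅)
  {p66} × {82} = {(p66,82)}
  {p66} × {83} = {(p66,83)}
  {p66} × {82, 83} = {(p66,82), (p66,83)}
  {p66, p68} × {82} = {(p66,82), (p68,82)}
  {p66, p68} × {83} = {(p66,83), (p68,83)}
  {p66, p67, p68} × {82} = {(p66,82), (p67,82), (p68,82)}
  {p66, p67, p68} × {83} = {(p66,83), (p67,83), (p68,83)}
  {p66, p68} × {82, 83} = {(p66,82), (p66,83), (p68,82), (p68,83)}
  {p66, p67, p68} × {82, 83} = {(p66,82), (p66,83), (p67,82), (p67,83), (p68,82), (p68,83)}
These 10 distinct sets form the basis B.
Close under arbitrary unions to get τ_{X×Y}; counting gives |τ_{X×Y}| = 16.


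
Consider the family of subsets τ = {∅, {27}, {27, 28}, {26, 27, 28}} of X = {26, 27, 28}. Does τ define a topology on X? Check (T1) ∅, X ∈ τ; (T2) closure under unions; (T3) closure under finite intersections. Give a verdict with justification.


τ IS a topology on X.

Axiom (T1): ∅ ∈ τ? Yes; X ∈ τ? Yes.
Axiom (T2/T3): check pairwise unions and intersections of members of τ.
All pairwise intersections and unions checked — each lies in τ. Therefore τ satisfies (T1), (T2), (T3): it IS a topology on X.


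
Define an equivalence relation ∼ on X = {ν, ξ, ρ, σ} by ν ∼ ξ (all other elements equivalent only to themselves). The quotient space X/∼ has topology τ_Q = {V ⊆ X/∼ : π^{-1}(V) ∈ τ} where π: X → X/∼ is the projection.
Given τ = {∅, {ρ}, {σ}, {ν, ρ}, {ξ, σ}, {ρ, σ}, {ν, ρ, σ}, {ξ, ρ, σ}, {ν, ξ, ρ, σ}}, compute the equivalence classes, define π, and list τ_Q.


X/∼ = {[ν=ξ], [ρ], [σ]}; |τ_Q| = 5.

Equivalence classes: [ν=ξ], [ρ], [σ].
Quotient map π: X → X/∼ sends ν ↦ [ν=ξ], ξ ↦ [ν=ξ], ρ ↦ [ρ], σ ↦ [σ].
For each subset V ⊆ X/∼, compute π^{-1}(V) ⊆ X and check whether π^{-1}(V) ∈ τ. V is open in τ_Q iff π^{-1}(V) ∈ τ.
  V = {}: π^{-1}(V) = ∅ ∈ τ ✓.
  V = {[ν=ξ]}: π^{-1}(V) = {ν, ξ} ∉ τ ✗.
  V = {[ρ]}: π^{-1}(V) = {ρ} ∈ τ ✓.
  V = {[ν=ξ], [ρ]}: π^{-1}(V) = {ν, ξ, ρ} ∉ τ ✗.
  V = {[σ]}: π^{-1}(V) = {σ} ∈ τ ✓.
  V = {[ν=ξ], [σ]}: π^{-1}(V) = {ν, ξ, σ} ∉ τ ✗.
  V = {[ρ], [σ]}: π^{-1}(V) = {ρ, σ} ∈ τ ✓.
  V = {[ν=ξ], [ρ], [σ]}: π^{-1}(V) = {ν, ξ, ρ, σ} ∈ τ ✓.
Open sets in the quotient: τ_Q = {{}, {[ρ]}, {[σ]}, {[ρ], [σ]}, {[ν=ξ], [ρ], [σ]}} (5 elements).


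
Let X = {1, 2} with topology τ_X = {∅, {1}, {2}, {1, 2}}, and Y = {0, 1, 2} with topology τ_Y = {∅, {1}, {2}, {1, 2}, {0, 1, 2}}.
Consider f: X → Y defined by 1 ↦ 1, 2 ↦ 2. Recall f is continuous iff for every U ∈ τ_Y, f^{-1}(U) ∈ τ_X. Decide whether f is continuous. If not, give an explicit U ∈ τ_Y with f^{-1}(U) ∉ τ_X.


f IS continuous.

Compute f^{-1}(U) for each U ∈ τ_Y:
  U = ∅: f^{-1}(U) = ∅ ∈ τ_X ✓.
  U = {1}: f^{-1}(U) = {1} ∈ τ_X ✓.
  U = {2}: f^{-1}(U) = {2} ∈ τ_X ✓.
  U = {1, 2}: f^{-1}(U) = {1, 2} ∈ τ_X ✓.
  U = {0, 1, 2}: f^{-1}(U) = {1, 2} ∈ τ_X ✓.
Every preimage lies in τ_X, so f IS continuous.


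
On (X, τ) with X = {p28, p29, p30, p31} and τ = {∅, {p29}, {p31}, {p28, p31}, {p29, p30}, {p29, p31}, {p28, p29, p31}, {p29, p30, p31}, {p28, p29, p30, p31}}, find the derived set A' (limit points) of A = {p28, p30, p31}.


A' = {p28}

For each x ∈ X, list the open sets U ∈ τ with x ∈ U, then check whether U ∩ (A ∖ {x}) ≠ ∅ for every such U.
  x = p28: opens ∋ x are {p28, p31}, {p28, p29, p31}, {p28, p29, p30, p31}; each meets A ∖ {p28}, so x IS a limit point.
  x = p29: open {p29} ∋ x has {p29} ∩ (A ∖ {p29}) = ∅, so x is NOT a limit point.
  x = p30: open {p29, p30} ∋ x has {p29, p30} ∩ (A ∖ {p30}) = ∅, so x is NOT a limit point.
  x = p31: open {p31} ∋ x has {p31} ∩ (A ∖ {p31}) = ∅, so x is NOT a limit point.
Collecting: A' = {p28}.


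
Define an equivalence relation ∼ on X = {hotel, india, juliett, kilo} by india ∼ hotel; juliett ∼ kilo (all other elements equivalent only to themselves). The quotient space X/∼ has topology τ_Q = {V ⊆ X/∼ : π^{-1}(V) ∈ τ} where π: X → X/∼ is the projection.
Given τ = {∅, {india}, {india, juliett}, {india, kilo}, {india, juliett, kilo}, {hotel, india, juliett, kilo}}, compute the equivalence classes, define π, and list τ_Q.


X/∼ = {[hotel=india], [juliett=kilo]}; |τ_Q| = 2.

Equivalence classes: [hotel=india], [juliett=kilo].
Quotient map π: X → X/∼ sends hotel ↦ [hotel=india], india ↦ [hotel=india], juliett ↦ [juliett=kilo], kilo ↦ [juliett=kilo].
For each subset V ⊆ X/∼, compute π^{-1}(V) ⊆ X and check whether π^{-1}(V) ∈ τ. V is open in τ_Q iff π^{-1}(V) ∈ τ.
  V = {}: π^{-1}(V) = ∅ ∈ τ ✓.
  V = {[hotel=india]}: π^{-1}(V) = {hotel, india} ∉ τ ✗.
  V = {[juliett=kilo]}: π^{-1}(V) = {juliett, kilo} ∉ τ ✗.
  V = {[hotel=india], [juliett=kilo]}: π^{-1}(V) = {hotel, india, juliett, kilo} ∈ τ ✓.
Open sets in the quotient: τ_Q = {{}, {[hotel=india], [juliett=kilo]}} (2 elements).


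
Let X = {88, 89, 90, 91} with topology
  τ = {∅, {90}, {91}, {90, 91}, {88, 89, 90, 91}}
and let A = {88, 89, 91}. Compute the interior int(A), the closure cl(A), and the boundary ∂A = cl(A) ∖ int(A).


int(A) = {91}, cl(A) = {88, 89, 91}, ∂A = {88, 89}.

Closed sets in (X, τ) are complements of opens:
  closed(X, τ) = {∅, {88, 89}, {88, 89, 90}, {88, 89, 91}, {88, 89, 90, 91}}.
int(A) = ⋃ {U ∈ τ : U ⊆ A}. Opens contained in A: ∅, {91}.
Taking the union of these: int(A) = {91}.
cl(A) = ⋂ {C closed : A ⊆ C}. Closed sets containing A: {88, 89, 91}, {88, 89, 90, 91}.
Intersecting these: cl(A) = {88, 89, 91}.
∂A = cl(A) ∖ int(A) = {88, 89, 91} ∖ {91} = {88, 89}.


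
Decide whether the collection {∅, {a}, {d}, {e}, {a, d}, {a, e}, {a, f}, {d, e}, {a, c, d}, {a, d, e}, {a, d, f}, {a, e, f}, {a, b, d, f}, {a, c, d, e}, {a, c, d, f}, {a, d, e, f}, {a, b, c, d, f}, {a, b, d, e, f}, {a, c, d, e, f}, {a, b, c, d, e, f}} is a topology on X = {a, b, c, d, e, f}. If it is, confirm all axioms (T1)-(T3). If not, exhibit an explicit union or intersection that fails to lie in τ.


τ IS a topology on X.

Axiom (T1): ∅ ∈ τ? Yes; X ∈ τ? Yes.
Axiom (T2/T3): check pairwise unions and intersections of members of τ.
All pairwise intersections and unions checked — each lies in τ. Therefore τ satisfies (T1), (T2), (T3): it IS a topology on X.


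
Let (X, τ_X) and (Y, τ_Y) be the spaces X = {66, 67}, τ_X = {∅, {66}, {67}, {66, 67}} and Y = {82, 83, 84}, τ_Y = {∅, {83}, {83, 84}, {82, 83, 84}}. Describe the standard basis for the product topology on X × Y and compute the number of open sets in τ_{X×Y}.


Basis B = {∅ × ∅, {66} × {83}, {67} × {83}, {66} × {83, 84}, {66, 67} × {83}, {67} × {83, 84}, {66} × {82, 83, 84}, {67} × {82, 83, 84}, {66, 67} × {83, 84}, {66, 67} × {82, 83, 84}}; |τ_{X×Y}| = 16.

Enumerate products U × V with U ∈ τ_X, V ∈ τ_Y (deduplicated):
  ∅ × ∅ = {} (∅)
  {66} × {83} = {(66,83)}
  {67} × {83} = {(67,83)}
  {66} × {83, 84} = {(66,83), (66,84)}
  {66, 67} × {83} = {(66,83), (67,83)}
  {67} × {83, 84} = {(67,83), (67,84)}
  {66} × {82, 83, 84} = {(66,82), (66,83), (66,84)}
  {67} × {82, 83, 84} = {(67,82), (67,83), (67,84)}
  {66, 67} × {83, 84} = {(66,83), (66,84), (67,83), (67,84)}
  {66, 67} × {82, 83, 84} = {(66,82), (66,83), (66,84), (67,82), (67,83), (67,84)}
These 10 distinct sets form the basis B.
Close under arbitrary unions to get τ_{X×Y}; counting gives |τ_{X×Y}| = 16.


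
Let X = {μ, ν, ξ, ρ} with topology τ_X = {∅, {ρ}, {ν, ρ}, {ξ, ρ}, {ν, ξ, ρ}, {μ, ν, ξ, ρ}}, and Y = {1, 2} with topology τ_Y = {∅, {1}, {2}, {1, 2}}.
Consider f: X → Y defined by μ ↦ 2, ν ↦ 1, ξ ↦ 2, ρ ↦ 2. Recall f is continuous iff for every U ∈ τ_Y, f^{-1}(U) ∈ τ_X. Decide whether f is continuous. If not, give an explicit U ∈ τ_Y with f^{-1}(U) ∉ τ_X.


f is NOT continuous.

Compute f^{-1}(U) for each U ∈ τ_Y:
  U = ∅: f^{-1}(U) = ∅ ∈ τ_X ✓.
  U = {1}: f^{-1}(U) = {ν} ∉ τ_X ✗.
  U = {2}: f^{-1}(U) = {μ, ξ, ρ} ∉ τ_X ✗.
  U = {1, 2}: f^{-1}(U) = {μ, ν, ξ, ρ} ∈ τ_X ✓.
Found U = {1} with f^{-1}(U) = {ν} not in τ_X. Therefore f is NOT continuous.


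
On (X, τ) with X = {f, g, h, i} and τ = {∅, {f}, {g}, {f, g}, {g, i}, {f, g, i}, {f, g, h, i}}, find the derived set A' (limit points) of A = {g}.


A' = {h, i}

For each x ∈ X, list the open sets U ∈ τ with x ∈ U, then check whether U ∩ (A ∖ {x}) ≠ ∅ for every such U.
  x = f: open {f} ∋ x has {f} ∩ (A ∖ {f}) = ∅, so x is NOT a limit point.
  x = g: open {g} ∋ x has {g} ∩ (A ∖ {g}) = ∅, so x is NOT a limit point.
  x = h: opens ∋ x are {f, g, h, i}; each meets A ∖ {h}, so x IS a limit point.
  x = i: opens ∋ x are {g, i}, {f, g, i}, {f, g, h, i}; each meets A ∖ {i}, so x IS a limit point.
Collecting: A' = {h, i}.


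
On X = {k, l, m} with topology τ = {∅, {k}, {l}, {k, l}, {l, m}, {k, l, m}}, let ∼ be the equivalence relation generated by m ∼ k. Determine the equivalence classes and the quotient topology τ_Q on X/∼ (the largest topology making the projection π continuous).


X/∼ = {[k=m], [l]}; |τ_Q| = 3.

Equivalence classes: [k=m], [l].
Quotient map π: X → X/∼ sends k ↦ [k=m], l ↦ [l], m ↦ [k=m].
For each subset V ⊆ X/∼, compute π^{-1}(V) ⊆ X and check whether π^{-1}(V) ∈ τ. V is open in τ_Q iff π^{-1}(V) ∈ τ.
  V = {}: π^{-1}(V) = ∅ ∈ τ ✓.
  V = {[k=m]}: π^{-1}(V) = {k, m} ∉ τ ✗.
  V = {[l]}: π^{-1}(V) = {l} ∈ τ ✓.
  V = {[k=m], [l]}: π^{-1}(V) = {k, l, m} ∈ τ ✓.
Open sets in the quotient: τ_Q = {{}, {[l]}, {[k=m], [l]}} (3 elements).


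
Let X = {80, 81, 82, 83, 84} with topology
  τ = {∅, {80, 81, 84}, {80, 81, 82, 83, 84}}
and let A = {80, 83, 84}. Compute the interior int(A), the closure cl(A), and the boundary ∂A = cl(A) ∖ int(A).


int(A) = ∅, cl(A) = {80, 81, 82, 83, 84}, ∂A = {80, 81, 82, 83, 84}.

Closed sets in (X, τ) are complements of opens:
  closed(X, τ) = {∅, {82, 83}, {80, 81, 82, 83, 84}}.
int(A) = ⋃ {U ∈ τ : U ⊆ A}. Opens contained in A: ∅.
Taking the union of these: int(A) = ∅.
cl(A) = ⋂ {C closed : A ⊆ C}. Closed sets containing A: {80, 81, 82, 83, 84}.
Intersecting these: cl(A) = {80, 81, 82, 83, 84}.
∂A = cl(A) ∖ int(A) = {80, 81, 82, 83, 84} ∖ ∅ = {80, 81, 82, 83, 84}.


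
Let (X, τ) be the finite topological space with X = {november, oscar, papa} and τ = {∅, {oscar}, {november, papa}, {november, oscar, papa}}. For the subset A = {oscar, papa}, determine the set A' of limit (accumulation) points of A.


A' = {november}

For each x ∈ X, list the open sets U ∈ τ with x ∈ U, then check whether U ∩ (A ∖ {x}) ≠ ∅ for every such U.
  x = november: opens ∋ x are {november, papa}, {november, oscar, papa}; each meets A ∖ {november}, so x IS a limit point.
  x = oscar: open {oscar} ∋ x has {oscar} ∩ (A ∖ {oscar}) = ∅, so x is NOT a limit point.
  x = papa: open {november, papa} ∋ x has {november, papa} ∩ (A ∖ {papa}) = ∅, so x is NOT a limit point.
Collecting: A' = {november}.


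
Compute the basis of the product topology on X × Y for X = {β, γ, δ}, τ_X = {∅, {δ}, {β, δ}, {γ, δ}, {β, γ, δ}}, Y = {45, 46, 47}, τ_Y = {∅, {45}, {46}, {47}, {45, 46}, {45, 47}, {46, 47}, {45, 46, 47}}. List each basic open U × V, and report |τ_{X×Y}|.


Basis B = {∅ × ∅, {δ} × {45}, {δ} × {46}, {δ} × {47}, {β, δ} × {45}, {β, δ} × {46}, {β, δ} × {47}, {γ, δ} × {45}, {γ, δ} × {46}, {γ, δ} × {47}, {δ} × {45, 46}, {δ} × {45, 47}, {δ} × {46, 47}, {β, γ, δ} × {45}, {β, γ, δ} × {46}, {β, γ, δ} × {47}, {δ} × {45, 46, 47}, {β, δ} × {45, 46}, {β, δ} × {45, 47}, {β, δ} × {46, 47}, {γ, δ} × {45, 46}, {γ, δ} × {45, 47}, {γ, δ} × {46, 47}, {β, δ} × {45, 46, 47}, {β, γ, δ} × {45, 46}, {β, γ, δ} × {45, 47}, {β, γ, δ} × {46, 47}, {γ, δ} × {45, 46, 47}, {β, γ, δ} × {45, 46, 47}}; |τ_{X×Y}| = 125.

Enumerate products U × V with U ∈ τ_X, V ∈ τ_Y (deduplicated):
  ∅ × ∅ = {} (∅)
  {δ} × {45} = {(δ,45)}
  {δ} × {46} = {(δ,46)}
  {δ} × {47} = {(δ,47)}
  {β, δ} × {45} = {(β,45), (δ,45)}
  {β, δ} × {46} = {(β,46), (δ,46)}
  {β, δ} × {47} = {(β,47), (δ,47)}
  {γ, δ} × {45} = {(γ,45), (δ,45)}
  {γ, δ} × {46} = {(γ,46), (δ,46)}
  {γ, δ} × {47} = {(γ,47), (δ,47)}
  {δ} × {45, 46} = {(δ,45), (δ,46)}
  {δ} × {45, 47} = {(δ,45), (δ,47)}
  {δ} × {46, 47} = {(δ,46), (δ,47)}
  {β, γ, δ} × {45} = {(β,45), (γ,45), (δ,45)}
  {β, γ, δ} × {46} = {(β,46), (γ,46), (δ,46)}
  {β, γ, δ} × {47} = {(β,47), (γ,47), (δ,47)}
  {δ} × {45, 46, 47} = {(δ,45), (δ,46), (δ,47)}
  {β, δ} × {45, 46} = {(β,45), (β,46), (δ,45), (δ,46)}
  {β, δ} × {45, 47} = {(β,45), (β,47), (δ,45), (δ,47)}
  {β, δ} × {46, 47} = {(β,46), (β,47), (δ,46), (δ,47)}
  {γ, δ} × {45, 46} = {(γ,45), (γ,46), (δ,45), (δ,46)}
  {γ, δ} × {45, 47} = {(γ,45), (γ,47), (δ,45), (δ,47)}
  {γ, δ} × {46, 47} = {(γ,46), (γ,47), (δ,46), (δ,47)}
  {β, δ} × {45, 46, 47} = {(β,45), (β,46), (β,47), (δ,45), (δ,46), (δ,47)}
  {β, γ, δ} × {45, 46} = {(β,45), (β,46), (γ,45), (γ,46), (δ,45), (δ,46)}
  {β, γ, δ} × {45, 47} = {(β,45), (β,47), (γ,45), (γ,47), (δ,45), (δ,47)}
  {β, γ, δ} × {46, 47} = {(β,46), (β,47), (γ,46), (γ,47), (δ,46), (δ,47)}
  {γ, δ} × {45, 46, 47} = {(γ,45), (γ,46), (γ,47), (δ,45), (δ,46), (δ,47)}
  {β, γ, δ} × {45, 46, 47} = {(β,45), (β,46), (β,47), (γ,45), (γ,46), (γ,47), (δ,45), (δ,46), (δ,47)}
These 29 distinct sets form the basis B.
Close under arbitrary unions to get τ_{X×Y}; counting gives |τ_{X×Y}| = 125.


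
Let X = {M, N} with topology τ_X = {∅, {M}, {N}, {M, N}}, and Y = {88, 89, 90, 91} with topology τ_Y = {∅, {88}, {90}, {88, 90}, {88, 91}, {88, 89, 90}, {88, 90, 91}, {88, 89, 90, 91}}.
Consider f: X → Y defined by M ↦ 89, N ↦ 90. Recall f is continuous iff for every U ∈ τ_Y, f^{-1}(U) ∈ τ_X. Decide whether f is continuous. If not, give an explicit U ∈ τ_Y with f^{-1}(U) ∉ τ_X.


f IS continuous.

Compute f^{-1}(U) for each U ∈ τ_Y:
  U = ∅: f^{-1}(U) = ∅ ∈ τ_X ✓.
  U = {88}: f^{-1}(U) = ∅ ∈ τ_X ✓.
  U = {90}: f^{-1}(U) = {N} ∈ τ_X ✓.
  U = {88, 90}: f^{-1}(U) = {N} ∈ τ_X ✓.
  U = {88, 91}: f^{-1}(U) = ∅ ∈ τ_X ✓.
  U = {88, 89, 90}: f^{-1}(U) = {M, N} ∈ τ_X ✓.
  U = {88, 90, 91}: f^{-1}(U) = {N} ∈ τ_X ✓.
  U = {88, 89, 90, 91}: f^{-1}(U) = {M, N} ∈ τ_X ✓.
Every preimage lies in τ_X, so f IS continuous.


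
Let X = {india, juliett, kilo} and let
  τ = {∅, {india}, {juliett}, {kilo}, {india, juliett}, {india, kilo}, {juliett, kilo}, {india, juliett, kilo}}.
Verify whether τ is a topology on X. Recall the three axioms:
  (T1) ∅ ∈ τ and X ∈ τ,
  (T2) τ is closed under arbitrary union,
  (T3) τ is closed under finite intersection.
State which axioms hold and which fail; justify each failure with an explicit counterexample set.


τ IS a topology on X.

Axiom (T1): ∅ ∈ τ? Yes; X ∈ τ? Yes.
Axiom (T2/T3): check pairwise unions and intersections of members of τ.
All pairwise intersections and unions checked — each lies in τ. Therefore τ satisfies (T1), (T2), (T3): it IS a topology on X.


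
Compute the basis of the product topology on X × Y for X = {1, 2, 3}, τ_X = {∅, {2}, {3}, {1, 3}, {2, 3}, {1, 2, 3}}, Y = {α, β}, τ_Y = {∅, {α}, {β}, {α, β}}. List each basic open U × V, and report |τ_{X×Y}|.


Basis B = {∅ × ∅, {2} × {α}, {2} × {β}, {3} × {α}, {3} × {β}, {1, 3} × {α}, {1, 3} × {β}, {2} × {α, β}, {2, 3} × {α}, {2, 3} × {β}, {3} × {α, β}, {1, 2, 3} × {α}, {1, 2, 3} × {β}, {1, 3} × {α, β}, {2, 3} × {α, β}, {1, 2, 3} × {α, β}}; |τ_{X×Y}| = 36.

Enumerate products U × V with U ∈ τ_X, V ∈ τ_Y (deduplicated):
  ∅ × ∅ = {} (∅)
  {2} × {α} = {(2,α)}
  {2} × {β} = {(2,β)}
  {3} × {α} = {(3,α)}
  {3} × {β} = {(3,β)}
  {1, 3} × {α} = {(1,α), (3,α)}
  {1, 3} × {β} = {(1,β), (3,β)}
  {2} × {α, β} = {(2,α), (2,β)}
  {2, 3} × {α} = {(2,α), (3,α)}
  {2, 3} × {β} = {(2,β), (3,β)}
  {3} × {α, β} = {(3,α), (3,β)}
  {1, 2, 3} × {α} = {(1,α), (2,α), (3,α)}
  {1, 2, 3} × {β} = {(1,β), (2,β), (3,β)}
  {1, 3} × {α, β} = {(1,α), (1,β), (3,α), (3,β)}
  {2, 3} × {α, β} = {(2,α), (2,β), (3,α), (3,β)}
  {1, 2, 3} × {α, β} = {(1,α), (1,β), (2,α), (2,β), (3,α), (3,β)}
These 16 distinct sets form the basis B.
Close under arbitrary unions to get τ_{X×Y}; counting gives |τ_{X×Y}| = 36.


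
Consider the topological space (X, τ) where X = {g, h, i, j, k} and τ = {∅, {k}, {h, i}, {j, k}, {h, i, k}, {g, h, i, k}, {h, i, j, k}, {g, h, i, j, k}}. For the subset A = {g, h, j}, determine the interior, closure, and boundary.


int(A) = ∅, cl(A) = {g, h, i, j}, ∂A = {g, h, i, j}.

Closed sets in (X, τ) are complements of opens:
  closed(X, τ) = {∅, {g}, {j}, {g, j}, {g, h, i}, {g, j, k}, {g, h, i, j}, {g, h, i, j, k}}.
int(A) = ⋃ {U ∈ τ : U ⊆ A}. Opens contained in A: ∅.
Taking the union of these: int(A) = ∅.
cl(A) = ⋂ {C closed : A ⊆ C}. Closed sets containing A: {g, h, i, j}, {g, h, i, j, k}.
Intersecting these: cl(A) = {g, h, i, j}.
∂A = cl(A) ∖ int(A) = {g, h, i, j} ∖ ∅ = {g, h, i, j}.


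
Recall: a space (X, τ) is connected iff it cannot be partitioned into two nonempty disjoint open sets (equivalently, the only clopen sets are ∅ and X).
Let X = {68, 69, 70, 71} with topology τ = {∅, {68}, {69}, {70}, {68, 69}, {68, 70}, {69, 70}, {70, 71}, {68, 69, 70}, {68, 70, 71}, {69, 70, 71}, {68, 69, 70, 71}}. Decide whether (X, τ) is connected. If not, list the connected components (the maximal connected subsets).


(X, τ) is disconnected; components = [{68}, {69}, {70, 71}].

Find clopen sets (U ∈ τ with X ∖ U ∈ τ):
  U = ∅, X ∖ U = {68, 69, 70, 71} — both open, so U is clopen.
  U = {68}, X ∖ U = {69, 70, 71} — both open, so U is clopen.
  U = {69}, X ∖ U = {68, 70, 71} — both open, so U is clopen.
  U = {68, 69}, X ∖ U = {70, 71} — both open, so U is clopen.
  U = {70, 71}, X ∖ U = {68, 69} — both open, so U is clopen.
  U = {68, 70, 71}, X ∖ U = {69} — both open, so U is clopen.
  U = {69, 70, 71}, X ∖ U = {68} — both open, so U is clopen.
  U = {68, 69, 70, 71}, X ∖ U = ∅ — both open, so U is clopen.
Nontrivial clopen(s) exist: e.g. {70, 71}. So (X, τ) is disconnected.
Compute connected components by grouping points that agree on all clopens:
  component: {68}
  component: {69}
  component: {70, 71}


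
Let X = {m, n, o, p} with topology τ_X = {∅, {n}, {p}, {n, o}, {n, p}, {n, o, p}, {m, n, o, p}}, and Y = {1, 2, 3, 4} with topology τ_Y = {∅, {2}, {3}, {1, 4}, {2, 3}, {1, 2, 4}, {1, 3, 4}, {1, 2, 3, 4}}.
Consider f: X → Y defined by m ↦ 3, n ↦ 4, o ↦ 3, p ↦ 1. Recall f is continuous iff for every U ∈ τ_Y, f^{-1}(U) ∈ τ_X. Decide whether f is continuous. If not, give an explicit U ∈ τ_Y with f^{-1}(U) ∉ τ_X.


f is NOT continuous.

Compute f^{-1}(U) for each U ∈ τ_Y:
  U = ∅: f^{-1}(U) = ∅ ∈ τ_X ✓.
  U = {2}: f^{-1}(U) = ∅ ∈ τ_X ✓.
  U = {3}: f^{-1}(U) = {m, o} ∉ τ_X ✗.
  U = {1, 4}: f^{-1}(U) = {n, p} ∈ τ_X ✓.
  U = {2, 3}: f^{-1}(U) = {m, o} ∉ τ_X ✗.
  U = {1, 2, 4}: f^{-1}(U) = {n, p} ∈ τ_X ✓.
  U = {1, 3, 4}: f^{-1}(U) = {m, n, o, p} ∈ τ_X ✓.
  U = {1, 2, 3, 4}: f^{-1}(U) = {m, n, o, p} ∈ τ_X ✓.
Found U = {3} with f^{-1}(U) = {m, o} not in τ_X. Therefore f is NOT continuous.


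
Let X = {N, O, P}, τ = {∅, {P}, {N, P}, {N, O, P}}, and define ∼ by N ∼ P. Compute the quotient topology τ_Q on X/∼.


X/∼ = {[N=P], [O]}; |τ_Q| = 3.

Equivalence classes: [N=P], [O].
Quotient map π: X → X/∼ sends N ↦ [N=P], O ↦ [O], P ↦ [N=P].
For each subset V ⊆ X/∼, compute π^{-1}(V) ⊆ X and check whether π^{-1}(V) ∈ τ. V is open in τ_Q iff π^{-1}(V) ∈ τ.
  V = {}: π^{-1}(V) = ∅ ∈ τ ✓.
  V = {[N=P]}: π^{-1}(V) = {N, P} ∈ τ ✓.
  V = {[O]}: π^{-1}(V) = {O} ∉ τ ✗.
  V = {[N=P], [O]}: π^{-1}(V) = {N, O, P} ∈ τ ✓.
Open sets in the quotient: τ_Q = {{}, {[N=P]}, {[N=P], [O]}} (3 elements).


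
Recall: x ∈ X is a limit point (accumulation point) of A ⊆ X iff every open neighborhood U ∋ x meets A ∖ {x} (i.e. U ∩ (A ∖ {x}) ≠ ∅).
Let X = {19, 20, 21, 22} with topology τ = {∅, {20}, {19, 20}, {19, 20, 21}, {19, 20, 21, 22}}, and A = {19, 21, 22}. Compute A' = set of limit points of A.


A' = {21, 22}

For each x ∈ X, list the open sets U ∈ τ with x ∈ U, then check whether U ∩ (A ∖ {x}) ≠ ∅ for every such U.
  x = 19: open {19, 20} ∋ x has {19, 20} ∩ (A ∖ {19}) = ∅, so x is NOT a limit point.
  x = 20: open {20} ∋ x has {20} ∩ (A ∖ {20}) = ∅, so x is NOT a limit point.
  x = 21: opens ∋ x are {19, 20, 21}, {19, 20, 21, 22}; each meets A ∖ {21}, so x IS a limit point.
  x = 22: opens ∋ x are {19, 20, 21, 22}; each meets A ∖ {22}, so x IS a limit point.
Collecting: A' = {21, 22}.


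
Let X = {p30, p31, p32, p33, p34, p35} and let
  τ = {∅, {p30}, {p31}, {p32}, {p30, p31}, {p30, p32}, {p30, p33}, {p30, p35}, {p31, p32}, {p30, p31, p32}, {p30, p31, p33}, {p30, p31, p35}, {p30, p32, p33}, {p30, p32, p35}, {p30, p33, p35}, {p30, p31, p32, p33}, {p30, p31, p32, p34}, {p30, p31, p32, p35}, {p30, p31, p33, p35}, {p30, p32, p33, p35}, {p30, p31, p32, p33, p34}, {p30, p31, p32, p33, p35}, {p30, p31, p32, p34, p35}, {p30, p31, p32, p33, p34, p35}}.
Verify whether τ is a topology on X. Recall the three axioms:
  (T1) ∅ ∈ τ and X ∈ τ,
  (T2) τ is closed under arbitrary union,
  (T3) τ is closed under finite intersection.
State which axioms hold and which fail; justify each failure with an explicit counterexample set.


τ IS a topology on X.

Axiom (T1): ∅ ∈ τ? Yes; X ∈ τ? Yes.
Axiom (T2/T3): check pairwise unions and intersections of members of τ.
All pairwise intersections and unions checked — each lies in τ. Therefore τ satisfies (T1), (T2), (T3): it IS a topology on X.


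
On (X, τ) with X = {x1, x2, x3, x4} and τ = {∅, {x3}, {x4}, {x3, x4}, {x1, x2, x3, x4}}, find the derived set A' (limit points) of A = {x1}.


A' = {x2}

For each x ∈ X, list the open sets U ∈ τ with x ∈ U, then check whether U ∩ (A ∖ {x}) ≠ ∅ for every such U.
  x = x1: open {x1, x2, x3, x4} ∋ x has {x1, x2, x3, x4} ∩ (A ∖ {x1}) = ∅, so x is NOT a limit point.
  x = x2: opens ∋ x are {x1, x2, x3, x4}; each meets A ∖ {x2}, so x IS a limit point.
  x = x3: open {x3} ∋ x has {x3} ∩ (A ∖ {x3}) = ∅, so x is NOT a limit point.
  x = x4: open {x4} ∋ x has {x4} ∩ (A ∖ {x4}) = ∅, so x is NOT a limit point.
Collecting: A' = {x2}.


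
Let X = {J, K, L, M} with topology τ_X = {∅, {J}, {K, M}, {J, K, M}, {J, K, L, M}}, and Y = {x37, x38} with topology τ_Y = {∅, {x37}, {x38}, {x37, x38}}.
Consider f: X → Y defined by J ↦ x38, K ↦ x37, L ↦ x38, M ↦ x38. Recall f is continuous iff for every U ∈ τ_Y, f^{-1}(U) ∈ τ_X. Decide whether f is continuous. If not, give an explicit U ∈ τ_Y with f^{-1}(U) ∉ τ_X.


f is NOT continuous.

Compute f^{-1}(U) for each U ∈ τ_Y:
  U = ∅: f^{-1}(U) = ∅ ∈ τ_X ✓.
  U = {x37}: f^{-1}(U) = {K} ∉ τ_X ✗.
  U = {x38}: f^{-1}(U) = {J, L, M} ∉ τ_X ✗.
  U = {x37, x38}: f^{-1}(U) = {J, K, L, M} ∈ τ_X ✓.
Found U = {x37} with f^{-1}(U) = {K} not in τ_X. Therefore f is NOT continuous.


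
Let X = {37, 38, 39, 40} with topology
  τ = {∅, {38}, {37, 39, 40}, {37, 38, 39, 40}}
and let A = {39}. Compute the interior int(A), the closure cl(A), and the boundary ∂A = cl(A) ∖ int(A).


int(A) = ∅, cl(A) = {37, 39, 40}, ∂A = {37, 39, 40}.

Closed sets in (X, τ) are complements of opens:
  closed(X, τ) = {∅, {38}, {37, 39, 40}, {37, 38, 39, 40}}.
int(A) = ⋃ {U ∈ τ : U ⊆ A}. Opens contained in A: ∅.
Taking the union of these: int(A) = ∅.
cl(A) = ⋂ {C closed : A ⊆ C}. Closed sets containing A: {37, 39, 40}, {37, 38, 39, 40}.
Intersecting these: cl(A) = {37, 39, 40}.
∂A = cl(A) ∖ int(A) = {37, 39, 40} ∖ ∅ = {37, 39, 40}.


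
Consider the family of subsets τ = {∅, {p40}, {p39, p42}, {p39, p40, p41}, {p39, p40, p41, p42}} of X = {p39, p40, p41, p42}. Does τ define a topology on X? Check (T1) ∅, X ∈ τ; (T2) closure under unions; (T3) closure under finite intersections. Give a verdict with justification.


τ is NOT a topology on X.

Axiom (T1): ∅ ∈ τ? Yes; X ∈ τ? Yes.
Axiom (T2/T3): check pairwise unions and intersections of members of τ.
Counterexample for (T2): {p40} ∪ {p39, p42} = {p39, p40, p42} ∉ τ. Therefore τ is NOT a topology.


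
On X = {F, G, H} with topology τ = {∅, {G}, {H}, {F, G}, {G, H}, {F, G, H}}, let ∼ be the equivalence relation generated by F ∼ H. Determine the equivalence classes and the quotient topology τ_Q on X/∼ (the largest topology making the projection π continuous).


X/∼ = {[F=H], [G]}; |τ_Q| = 3.

Equivalence classes: [F=H], [G].
Quotient map π: X → X/∼ sends F ↦ [F=H], G ↦ [G], H ↦ [F=H].
For each subset V ⊆ X/∼, compute π^{-1}(V) ⊆ X and check whether π^{-1}(V) ∈ τ. V is open in τ_Q iff π^{-1}(V) ∈ τ.
  V = {}: π^{-1}(V) = ∅ ∈ τ ✓.
  V = {[F=H]}: π^{-1}(V) = {F, H} ∉ τ ✗.
  V = {[G]}: π^{-1}(V) = {G} ∈ τ ✓.
  V = {[F=H], [G]}: π^{-1}(V) = {F, G, H} ∈ τ ✓.
Open sets in the quotient: τ_Q = {{}, {[G]}, {[F=H], [G]}} (3 elements).


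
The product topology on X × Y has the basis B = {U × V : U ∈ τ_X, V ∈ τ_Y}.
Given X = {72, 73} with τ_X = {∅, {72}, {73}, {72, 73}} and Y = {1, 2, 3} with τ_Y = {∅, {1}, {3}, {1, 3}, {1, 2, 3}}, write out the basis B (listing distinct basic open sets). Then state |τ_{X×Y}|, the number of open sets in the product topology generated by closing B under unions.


Basis B = {∅ × ∅, {72} × {1}, {72} × {3}, {73} × {1}, {73} × {3}, {72} × {1, 3}, {72, 73} × {1}, {72, 73} × {3}, {73} × {1, 3}, {72} × {1, 2, 3}, {73} × {1, 2, 3}, {72, 73} × {1, 3}, {72, 73} × {1, 2, 3}}; |τ_{X×Y}| = 25.

Enumerate products U × V with U ∈ τ_X, V ∈ τ_Y (deduplicated):
  ∅ × ∅ = {} (∅)
  {72} × {1} = {(72,1)}
  {72} × {3} = {(72,3)}
  {73} × {1} = {(73,1)}
  {73} × {3} = {(73,3)}
  {72} × {1, 3} = {(72,1), (72,3)}
  {72, 73} × {1} = {(72,1), (73,1)}
  {72, 73} × {3} = {(72,3), (73,3)}
  {73} × {1, 3} = {(73,1), (73,3)}
  {72} × {1, 2, 3} = {(72,1), (72,2), (72,3)}
  {73} × {1, 2, 3} = {(73,1), (73,2), (73,3)}
  {72, 73} × {1, 3} = {(72,1), (72,3), (73,1), (73,3)}
  {72, 73} × {1, 2, 3} = {(72,1), (72,2), (72,3), (73,1), (73,2), (73,3)}
These 13 distinct sets form the basis B.
Close under arbitrary unions to get τ_{X×Y}; counting gives |τ_{X×Y}| = 25.


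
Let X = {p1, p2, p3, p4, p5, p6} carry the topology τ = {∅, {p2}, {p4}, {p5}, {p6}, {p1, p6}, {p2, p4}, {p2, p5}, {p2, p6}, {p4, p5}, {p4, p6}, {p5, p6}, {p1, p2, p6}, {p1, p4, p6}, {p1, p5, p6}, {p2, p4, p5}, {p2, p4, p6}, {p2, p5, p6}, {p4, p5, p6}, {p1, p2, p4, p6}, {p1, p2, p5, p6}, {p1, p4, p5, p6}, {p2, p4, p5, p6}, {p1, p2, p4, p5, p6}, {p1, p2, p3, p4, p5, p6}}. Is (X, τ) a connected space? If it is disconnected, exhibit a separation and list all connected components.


(X, τ) is connected.

Find clopen sets (U ∈ τ with X ∖ U ∈ τ):
  U = ∅, X ∖ U = {p1, p2, p3, p4, p5, p6} — both open, so U is clopen.
  U = {p1, p2, p3, p4, p5, p6}, X ∖ U = ∅ — both open, so U is clopen.
Only trivial clopens (∅ and X) exist, so (X, τ) is connected.
Compute connected components by grouping points that agree on all clopens:
  component: {p1, p2, p3, p4, p5, p6}


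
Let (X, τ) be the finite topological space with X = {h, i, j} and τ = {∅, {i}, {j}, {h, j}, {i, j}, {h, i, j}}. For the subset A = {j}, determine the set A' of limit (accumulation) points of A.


A' = {h}

For each x ∈ X, list the open sets U ∈ τ with x ∈ U, then check whether U ∩ (A ∖ {x}) ≠ ∅ for every such U.
  x = h: opens ∋ x are {h, j}, {h, i, j}; each meets A ∖ {h}, so x IS a limit point.
  x = i: open {i} ∋ x has {i} ∩ (A ∖ {i}) = ∅, so x is NOT a limit point.
  x = j: open {j} ∋ x has {j} ∩ (A ∖ {j}) = ∅, so x is NOT a limit point.
Collecting: A' = {h}.


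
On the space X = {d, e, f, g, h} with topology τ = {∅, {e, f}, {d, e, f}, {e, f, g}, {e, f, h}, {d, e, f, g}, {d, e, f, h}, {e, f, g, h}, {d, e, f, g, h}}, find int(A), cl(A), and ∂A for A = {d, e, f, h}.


int(A) = {d, e, f, h}, cl(A) = {d, e, f, g, h}, ∂A = {g}.

Closed sets in (X, τ) are complements of opens:
  closed(X, τ) = {∅, {d}, {g}, {h}, {d, g}, {d, h}, {g, h}, {d, g, h}, {d, e, f, g, h}}.
int(A) = ⋃ {U ∈ τ : U ⊆ A}. Opens contained in A: ∅, {e, f}, {d, e, f}, {e, f, h}, {d, e, f, h}.
Taking the union of these: int(A) = {d, e, f, h}.
cl(A) = ⋂ {C closed : A ⊆ C}. Closed sets containing A: {d, e, f, g, h}.
Intersecting these: cl(A) = {d, e, f, g, h}.
∂A = cl(A) ∖ int(A) = {d, e, f, g, h} ∖ {d, e, f, h} = {g}.


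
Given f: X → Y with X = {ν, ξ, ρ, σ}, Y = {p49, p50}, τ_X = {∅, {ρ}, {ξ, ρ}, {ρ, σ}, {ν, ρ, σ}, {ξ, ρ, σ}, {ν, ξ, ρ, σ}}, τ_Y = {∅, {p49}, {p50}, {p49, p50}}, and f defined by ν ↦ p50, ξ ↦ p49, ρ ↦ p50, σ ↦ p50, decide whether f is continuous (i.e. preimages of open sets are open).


f is NOT continuous.

Compute f^{-1}(U) for each U ∈ τ_Y:
  U = ∅: f^{-1}(U) = ∅ ∈ τ_X ✓.
  U = {p49}: f^{-1}(U) = {ξ} ∉ τ_X ✗.
  U = {p50}: f^{-1}(U) = {ν, ρ, σ} ∈ τ_X ✓.
  U = {p49, p50}: f^{-1}(U) = {ν, ξ, ρ, σ} ∈ τ_X ✓.
Found U = {p49} with f^{-1}(U) = {ξ} not in τ_X. Therefore f is NOT continuous.


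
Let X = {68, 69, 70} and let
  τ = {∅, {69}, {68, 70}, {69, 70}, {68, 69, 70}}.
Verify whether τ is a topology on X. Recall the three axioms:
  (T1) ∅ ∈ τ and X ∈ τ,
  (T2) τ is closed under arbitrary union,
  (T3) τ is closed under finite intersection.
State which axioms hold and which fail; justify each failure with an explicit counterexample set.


τ is NOT a topology on X.

Axiom (T1): ∅ ∈ τ? Yes; X ∈ τ? Yes.
Axiom (T2/T3): check pairwise unions and intersections of members of τ.
Counterexample for (T3): {68, 70} ∩ {69, 70} = {70} ∉ τ. Therefore τ is NOT a topology.


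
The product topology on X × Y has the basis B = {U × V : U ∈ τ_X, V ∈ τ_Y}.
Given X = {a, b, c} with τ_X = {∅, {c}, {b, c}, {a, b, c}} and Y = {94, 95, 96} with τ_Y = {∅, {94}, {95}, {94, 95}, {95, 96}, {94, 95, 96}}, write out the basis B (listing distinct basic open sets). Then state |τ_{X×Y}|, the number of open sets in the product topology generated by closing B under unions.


Basis B = {∅ × ∅, {c} × {94}, {c} × {95}, {b, c} × {94}, {b, c} × {95}, {c} × {94, 95}, {c} × {95, 96}, {a, b, c} × {94}, {a, b, c} × {95}, {c} × {94, 95, 96}, {b, c} × {94, 95}, {b, c} × {95, 96}, {a, b, c} × {94, 95}, {a, b, c} × {95, 96}, {b, c} × {94, 95, 96}, {a, b, c} × {94, 95, 96}}; |τ_{X×Y}| = 40.

Enumerate products U × V with U ∈ τ_X, V ∈ τ_Y (deduplicated):
  ∅ × ∅ = {} (∅)
  {c} × {94} = {(c,94)}
  {c} × {95} = {(c,95)}
  {b, c} × {94} = {(b,94), (c,94)}
  {b, c} × {95} = {(b,95), (c,95)}
  {c} × {94, 95} = {(c,94), (c,95)}
  {c} × {95, 96} = {(c,95), (c,96)}
  {a, b, c} × {94} = {(a,94), (b,94), (c,94)}
  {a, b, c} × {95} = {(a,95), (b,95), (c,95)}
  {c} × {94, 95, 96} = {(c,94), (c,95), (c,96)}
  {b, c} × {94, 95} = {(b,94), (b,95), (c,94), (c,95)}
  {b, c} × {95, 96} = {(b,95), (b,96), (c,95), (c,96)}
  {a, b, c} × {94, 95} = {(a,94), (a,95), (b,94), (b,95), (c,94), (c,95)}
  {a, b, c} × {95, 96} = {(a,95), (a,96), (b,95), (b,96), (c,95), (c,96)}
  {b, c} × {94, 95, 96} = {(b,94), (b,95), (b,96), (c,94), (c,95), (c,96)}
  {a, b, c} × {94, 95, 96} = {(a,94), (a,95), (a,96), (b,94), (b,95), (b,96), (c,94), (c,95), (c,96)}
These 16 distinct sets form the basis B.
Close under arbitrary unions to get τ_{X×Y}; counting gives |τ_{X×Y}| = 40.


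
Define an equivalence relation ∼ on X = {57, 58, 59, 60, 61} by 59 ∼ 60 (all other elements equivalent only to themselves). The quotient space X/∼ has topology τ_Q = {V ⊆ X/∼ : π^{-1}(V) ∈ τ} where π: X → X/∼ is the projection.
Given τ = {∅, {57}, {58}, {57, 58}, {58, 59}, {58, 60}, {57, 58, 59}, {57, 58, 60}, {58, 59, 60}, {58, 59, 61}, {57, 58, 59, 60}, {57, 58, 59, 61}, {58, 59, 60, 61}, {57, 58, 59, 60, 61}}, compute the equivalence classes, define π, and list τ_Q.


X/∼ = {[57], [58], [59=60], [61]}; |τ_Q| = 8.

Equivalence classes: [57], [58], [59=60], [61].
Quotient map π: X → X/∼ sends 57 ↦ [57], 58 ↦ [58], 59 ↦ [59=60], 60 ↦ [59=60], 61 ↦ [61].
For each subset V ⊆ X/∼, compute π^{-1}(V) ⊆ X and check whether π^{-1}(V) ∈ τ. V is open in τ_Q iff π^{-1}(V) ∈ τ.
  V = {}: π^{-1}(V) = ∅ ∈ τ ✓.
  V = {[57]}: π^{-1}(V) = {57} ∈ τ ✓.
  V = {[58]}: π^{-1}(V) = {58} ∈ τ ✓.
  V = {[57], [58]}: π^{-1}(V) = {57, 58} ∈ τ ✓.
  V = {[59=60]}: π^{-1}(V) = {59, 60} ∉ τ ✗.
  V = {[57], [59=60]}: π^{-1}(V) = {57, 59, 60} ∉ τ ✗.
  V = {[58], [59=60]}: π^{-1}(V) = {58, 59, 60} ∈ τ ✓.
  V = {[57], [58], [59=60]}: π^{-1}(V) = {57, 58, 59, 60} ∈ τ ✓.
  V = {[61]}: π^{-1}(V) = {61} ∉ τ ✗.
  V = {[57], [61]}: π^{-1}(V) = {57, 61} ∉ τ ✗.
  V = {[58], [61]}: π^{-1}(V) = {58, 61} ∉ τ ✗.
  V = {[57], [58], [61]}: π^{-1}(V) = {57, 58, 61} ∉ τ ✗.
  V = {[59=60], [61]}: π^{-1}(V) = {59, 60, 61} ∉ τ ✗.
  V = {[57], [59=60], [61]}: π^{-1}(V) = {57, 59, 60, 61} ∉ τ ✗.
  V = {[58], [59=60], [61]}: π^{-1}(V) = {58, 59, 60, 61} ∈ τ ✓.
  V = {[57], [58], [59=60], [61]}: π^{-1}(V) = {57, 58, 59, 60, 61} ∈ τ ✓.
Open sets in the quotient: τ_Q = {{}, {[57]}, {[58]}, {[57], [58]}, {[58], [59=60]}, {[57], [58], [59=60]}, {[58], [59=60], [61]}, {[57], [58], [59=60], [61]}} (8 elements).


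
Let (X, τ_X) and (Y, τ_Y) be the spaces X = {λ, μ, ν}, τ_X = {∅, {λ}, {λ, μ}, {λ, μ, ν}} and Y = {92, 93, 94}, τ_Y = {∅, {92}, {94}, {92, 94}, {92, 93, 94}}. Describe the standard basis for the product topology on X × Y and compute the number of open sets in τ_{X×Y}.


Basis B = {∅ × ∅, {λ} × {92}, {λ} × {94}, {λ} × {92, 94}, {λ, μ} × {92}, {λ, μ} × {94}, {λ} × {92, 93, 94}, {λ, μ, ν} × {92}, {λ, μ, ν} × {94}, {λ, μ} × {92, 94}, {λ, μ} × {92, 93, 94}, {λ, μ, ν} × {92, 94}, {λ, μ, ν} × {92, 93, 94}}; |τ_{X×Y}| = 30.

Enumerate products U × V with U ∈ τ_X, V ∈ τ_Y (deduplicated):
  ∅ × ∅ = {} (∅)
  {λ} × {92} = {(λ,92)}
  {λ} × {94} = {(λ,94)}
  {λ} × {92, 94} = {(λ,92), (λ,94)}
  {λ, μ} × {92} = {(λ,92), (μ,92)}
  {λ, μ} × {94} = {(λ,94), (μ,94)}
  {λ} × {92, 93, 94} = {(λ,92), (λ,93), (λ,94)}
  {λ, μ, ν} × {92} = {(λ,92), (μ,92), (ν,92)}
  {λ, μ, ν} × {94} = {(λ,94), (μ,94), (ν,94)}
  {λ, μ} × {92, 94} = {(λ,92), (λ,94), (μ,92), (μ,94)}
  {λ, μ} × {92, 93, 94} = {(λ,92), (λ,93), (λ,94), (μ,92), (μ,93), (μ,94)}
  {λ, μ, ν} × {92, 94} = {(λ,92), (λ,94), (μ,92), (μ,94), (ν,92), (ν,94)}
  {λ, μ, ν} × {92, 93, 94} = {(λ,92), (λ,93), (λ,94), (μ,92), (μ,93), (μ,94), (ν,92), (ν,93), (ν,94)}
These 13 distinct sets form the basis B.
Close under arbitrary unions to get τ_{X×Y}; counting gives |τ_{X×Y}| = 30.


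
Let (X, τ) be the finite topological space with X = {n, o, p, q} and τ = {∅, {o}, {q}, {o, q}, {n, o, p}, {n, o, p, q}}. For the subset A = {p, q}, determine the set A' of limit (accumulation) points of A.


A' = {n}

For each x ∈ X, list the open sets U ∈ τ with x ∈ U, then check whether U ∩ (A ∖ {x}) ≠ ∅ for every such U.
  x = n: opens ∋ x are {n, o, p}, {n, o, p, q}; each meets A ∖ {n}, so x IS a limit point.
  x = o: open {o} ∋ x has {o} ∩ (A ∖ {o}) = ∅, so x is NOT a limit point.
  x = p: open {n, o, p} ∋ x has {n, o, p} ∩ (A ∖ {p}) = ∅, so x is NOT a limit point.
  x = q: open {q} ∋ x has {q} ∩ (A ∖ {q}) = ∅, so x is NOT a limit point.
Collecting: A' = {n}.
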